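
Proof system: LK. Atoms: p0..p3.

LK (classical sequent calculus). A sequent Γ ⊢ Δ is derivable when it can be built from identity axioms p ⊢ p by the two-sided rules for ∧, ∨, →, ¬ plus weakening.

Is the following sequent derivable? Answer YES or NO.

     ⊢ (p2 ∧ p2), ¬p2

Derivation trace:
[¬R]  ⊢ (p2 ∧ p2), ¬p2
  [∧R] p2 ⊢ (p2 ∧ p2)
    [Ax] p2 ⊢ p2
    [Ax] p2 ⊢ p2

Result: YES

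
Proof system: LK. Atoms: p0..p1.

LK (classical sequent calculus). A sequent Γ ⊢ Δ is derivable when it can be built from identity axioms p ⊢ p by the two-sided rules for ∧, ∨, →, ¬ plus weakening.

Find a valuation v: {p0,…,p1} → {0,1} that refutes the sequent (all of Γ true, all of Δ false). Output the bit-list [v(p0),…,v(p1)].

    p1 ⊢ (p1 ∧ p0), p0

Truth-table refutation:
  v=00: Γ:[p1=F] Δ:[(p1 ∧ p0)=F, p0=F] refutes=False
  v=01: Γ:[p1=T] Δ:[(p1 ∧ p0)=F, p0=F] refutes=True  ← countermodel

Result: [0, 1]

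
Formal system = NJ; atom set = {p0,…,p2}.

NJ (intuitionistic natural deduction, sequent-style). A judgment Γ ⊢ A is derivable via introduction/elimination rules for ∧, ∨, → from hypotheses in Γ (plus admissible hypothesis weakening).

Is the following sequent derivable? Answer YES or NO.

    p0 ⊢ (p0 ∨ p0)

Proof tree:
[∨I₁] p0 ⊢ (p0 ∨ p0)
  [→E] p0 ⊢ p0
    [→I]  ⊢ (p0 → p0)
      [Ax] p0 ⊢ p0
    [Ax] p0 ⊢ p0

Result: YES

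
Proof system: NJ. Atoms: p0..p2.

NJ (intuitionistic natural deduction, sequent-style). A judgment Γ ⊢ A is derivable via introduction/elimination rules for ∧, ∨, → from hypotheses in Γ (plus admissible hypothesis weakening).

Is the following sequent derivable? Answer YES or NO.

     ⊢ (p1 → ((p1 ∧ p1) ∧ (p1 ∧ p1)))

Derivation (root first):
[→I]  ⊢ (p1 → ((p1 ∧ p1) ∧ (p1 ∧ p1)))
  [∧I] p1 ⊢ ((p1 ∧ p1) ∧ (p1 ∧ p1))
    [∧I] p1 ⊢ (p1 ∧ p1)
      [Ax] p1 ⊢ p1
      [Ax] p1 ⊢ p1
    [∧I] p1 ⊢ (p1 ∧ p1)
      [Ax] p1 ⊢ p1
      [Ax] p1 ⊢ p1

Result: YES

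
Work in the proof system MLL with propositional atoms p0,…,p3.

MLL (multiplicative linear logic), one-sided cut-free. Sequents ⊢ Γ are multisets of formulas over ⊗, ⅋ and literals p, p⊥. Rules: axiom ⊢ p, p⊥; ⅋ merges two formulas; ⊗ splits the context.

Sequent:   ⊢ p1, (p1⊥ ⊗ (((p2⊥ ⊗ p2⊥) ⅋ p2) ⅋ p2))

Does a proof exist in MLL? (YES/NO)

Proof tree:
[⊗]  ⊢ p1, (p1⊥ ⊗ (((p2⊥ ⊗ p2⊥) ⅋ p2) ⅋ p2))
  [Ax]  ⊢ p1, p1⊥
  [⅋]  ⊢ (((p2⊥ ⊗ p2⊥) ⅋ p2) ⅋ p2)
    [⅋]  ⊢ p2, ((p2⊥ ⊗ p2⊥) ⅋ p2)
      [⊗]  ⊢ p2, p2, (p2⊥ ⊗ p2⊥)
        [Ax]  ⊢ p2, p2⊥
        [Ax]  ⊢ p2, p2⊥

Result: YES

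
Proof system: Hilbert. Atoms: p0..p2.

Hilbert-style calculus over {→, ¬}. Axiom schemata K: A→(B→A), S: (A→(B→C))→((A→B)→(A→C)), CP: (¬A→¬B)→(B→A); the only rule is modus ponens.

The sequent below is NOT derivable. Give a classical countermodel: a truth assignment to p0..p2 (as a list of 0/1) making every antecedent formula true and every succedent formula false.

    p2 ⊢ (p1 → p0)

Enumerate valuations to refute Γ ⊢ Δ:
  v=000: Γ:[p2=F] Δ:[(p1 → p0)=T] refutes=False
  v=001: Γ:[p2=T] Δ:[(p1 → p0)=T] refutes=False
  v=010: Γ:[p2=F] Δ:[(p1 → p0)=F] refutes=False
  v=011: Γ:[p2=T] Δ:[(p1 → p0)=F] refutes=True  ← countermodel

Result: [0, 1, 1]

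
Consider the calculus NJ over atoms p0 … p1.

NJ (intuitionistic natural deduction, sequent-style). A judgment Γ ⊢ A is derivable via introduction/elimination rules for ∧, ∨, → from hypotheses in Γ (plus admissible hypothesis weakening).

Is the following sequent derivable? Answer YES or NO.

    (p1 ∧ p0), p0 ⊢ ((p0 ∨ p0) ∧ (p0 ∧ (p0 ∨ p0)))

Derivation trace:
[∧I] (p1 ∧ p0), p0 ⊢ ((p0 ∨ p0) ∧ (p0 ∧ (p0 ∨ p0)))
  [∨I₂] p0, (p1 ∧ p0) ⊢ (p0 ∨ p0)
    [Wk] p0, (p1 ∧ p0) ⊢ p0
      [Ax] p0 ⊢ p0
  [∧I] (p1 ∧ p0), p0 ⊢ (p0 ∧ (p0 ∨ p0))
    [Ax] p0 ⊢ p0
    [∨I₂] p0, (p1 ∧ p0) ⊢ (p0 ∨ p0)
      [Wk] p0, (p1 ∧ p0) ⊢ p0
        [Ax] p0 ⊢ p0

Result: YES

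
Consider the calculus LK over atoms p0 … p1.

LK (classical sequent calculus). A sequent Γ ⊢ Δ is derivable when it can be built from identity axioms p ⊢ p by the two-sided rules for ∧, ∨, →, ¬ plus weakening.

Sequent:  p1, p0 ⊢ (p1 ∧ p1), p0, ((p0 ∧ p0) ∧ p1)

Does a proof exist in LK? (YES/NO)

Proof tree:
[∧R] p1, p0 ⊢ (p1 ∧ p1), p0, ((p0 ∧ p0) ∧ p1)
  [∧R] p1, p0 ⊢ (p0 ∧ p0)
    [Ax] p0 ⊢ p0
    [WL] p0, p1 ⊢ p0
      [Ax] p0 ⊢ p0
  [WR] p1, p0 ⊢ p0, (p1 ∧ p1), p1
    [∧R] p1, p0 ⊢ p0, (p1 ∧ p1)
      [WR] p0 ⊢ p0, p1
        [Ax] p0 ⊢ p0
      [Ax] p1 ⊢ p1

Result: YES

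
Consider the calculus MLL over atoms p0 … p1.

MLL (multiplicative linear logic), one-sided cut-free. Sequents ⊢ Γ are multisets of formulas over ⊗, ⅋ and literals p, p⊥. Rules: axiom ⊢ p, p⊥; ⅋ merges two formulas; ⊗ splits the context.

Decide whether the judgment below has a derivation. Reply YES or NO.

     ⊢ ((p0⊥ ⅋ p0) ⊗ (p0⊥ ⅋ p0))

Derivation (root first):
[⊗]  ⊢ ((p0⊥ ⅋ p0) ⊗ (p0⊥ ⅋ p0))
  [⅋]  ⊢ (p0⊥ ⅋ p0)
    [Ax]  ⊢ p0, p0⊥
  [⅋]  ⊢ (p0⊥ ⅋ p0)
    [Ax]  ⊢ p0, p0⊥

Result: YES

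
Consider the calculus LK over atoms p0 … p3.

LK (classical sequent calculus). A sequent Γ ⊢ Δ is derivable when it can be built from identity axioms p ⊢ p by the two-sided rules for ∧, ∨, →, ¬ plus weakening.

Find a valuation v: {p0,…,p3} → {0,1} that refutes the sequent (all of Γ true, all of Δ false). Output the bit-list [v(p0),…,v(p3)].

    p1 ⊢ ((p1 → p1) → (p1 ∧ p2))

Truth-table refutation:
  v=0000: Γ:[p1=F] Δ:[((p1 → p1) → (p1 ∧ p2))=F] refutes=False
  v=0001: Γ:[p1=F] Δ:[((p1 → p1) → (p1 ∧ p2))=F] refutes=False
  v=0010: Γ:[p1=F] Δ:[((p1 → p1) → (p1 ∧ p2))=F] refutes=False
  v=0011: Γ:[p1=F] Δ:[((p1 → p1) → (p1 ∧ p2))=F] refutes=False
  v=0100: Γ:[p1=T] Δ:[((p1 → p1) → (p1 ∧ p2))=F] refutes=True  ← countermodel

Result: [0, 1, 0, 0]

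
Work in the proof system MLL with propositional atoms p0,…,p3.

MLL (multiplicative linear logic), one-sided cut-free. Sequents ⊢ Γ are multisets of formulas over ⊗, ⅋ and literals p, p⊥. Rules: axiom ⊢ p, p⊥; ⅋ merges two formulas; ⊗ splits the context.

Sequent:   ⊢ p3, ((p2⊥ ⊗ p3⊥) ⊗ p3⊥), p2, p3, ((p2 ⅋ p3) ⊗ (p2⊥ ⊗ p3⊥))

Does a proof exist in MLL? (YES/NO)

Derivation trace:
[⊗]  ⊢ p3, ((p2⊥ ⊗ p3⊥) ⊗ p3⊥), p2, p3, ((p2 ⅋ p3) ⊗ (p2⊥ ⊗ p3⊥))
  [⅋]  ⊢ p3, ((p2⊥ ⊗ p3⊥) ⊗ p3⊥), (p2 ⅋ p3)
    [⊗]  ⊢ p2, p3, p3, ((p2⊥ ⊗ p3⊥) ⊗ p3⊥)
      [⊗]  ⊢ p2, p3, (p2⊥ ⊗ p3⊥)
        [Ax]  ⊢ p2, p2⊥
        [Ax]  ⊢ p3, p3⊥
      [Ax]  ⊢ p3, p3⊥
  [⊗]  ⊢ p2, p3, (p2⊥ ⊗ p3⊥)
    [Ax]  ⊢ p2, p2⊥
    [Ax]  ⊢ p3, p3⊥

Result: YES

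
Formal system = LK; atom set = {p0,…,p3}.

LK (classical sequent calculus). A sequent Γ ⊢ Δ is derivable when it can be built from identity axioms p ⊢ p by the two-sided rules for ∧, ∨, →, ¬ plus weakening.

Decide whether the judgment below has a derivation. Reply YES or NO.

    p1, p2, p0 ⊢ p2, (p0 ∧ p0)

Derivation (root first):
[∧R] p1, p2, p0 ⊢ p2, (p0 ∧ p0)
  [Ax] p0 ⊢ p0
  [WR] p2, p1 ⊢ p2, p0
    [WL] p2, p1 ⊢ p2
      [Ax] p2 ⊢ p2

Result: YES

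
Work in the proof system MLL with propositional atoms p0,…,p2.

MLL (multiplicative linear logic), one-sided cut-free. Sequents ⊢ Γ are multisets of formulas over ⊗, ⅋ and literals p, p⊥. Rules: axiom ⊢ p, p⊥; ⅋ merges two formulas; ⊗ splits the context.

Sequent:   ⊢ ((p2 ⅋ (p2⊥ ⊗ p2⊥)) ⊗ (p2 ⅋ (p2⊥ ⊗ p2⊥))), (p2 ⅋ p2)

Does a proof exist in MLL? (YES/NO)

Proof tree:
[⅋]  ⊢ ((p2 ⅋ (p2⊥ ⊗ p2⊥)) ⊗ (p2 ⅋ (p2⊥ ⊗ p2⊥))), (p2 ⅋ p2)
  [⊗]  ⊢ p2, p2, ((p2 ⅋ (p2⊥ ⊗ p2⊥)) ⊗ (p2 ⅋ (p2⊥ ⊗ p2⊥)))
    [⅋]  ⊢ p2, (p2 ⅋ (p2⊥ ⊗ p2⊥))
      [⊗]  ⊢ p2, p2, (p2⊥ ⊗ p2⊥)
        [Ax]  ⊢ p2, p2⊥
        [Ax]  ⊢ p2, p2⊥
    [⅋]  ⊢ p2, (p2 ⅋ (p2⊥ ⊗ p2⊥))
      [⊗]  ⊢ p2, p2, (p2⊥ ⊗ p2⊥)
        [Ax]  ⊢ p2, p2⊥
        [Ax]  ⊢ p2, p2⊥

Result: YES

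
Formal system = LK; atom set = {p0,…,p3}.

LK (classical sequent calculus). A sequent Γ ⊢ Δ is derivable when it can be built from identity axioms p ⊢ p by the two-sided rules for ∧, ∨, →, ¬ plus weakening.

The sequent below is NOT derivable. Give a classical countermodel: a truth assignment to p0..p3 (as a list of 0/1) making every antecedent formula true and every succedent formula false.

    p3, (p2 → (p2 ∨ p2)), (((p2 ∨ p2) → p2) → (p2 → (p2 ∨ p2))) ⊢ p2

Truth-table refutation:
  v=0000: Γ:[p3=F, (p2 → (p2 ∨ p2))=T, (((p2 ∨ p2) → p2) → (p2 → (p2 ∨ p2)))=T] Δ:[p2=F] refutes=False
  v=0001: Γ:[p3=T, (p2 → (p2 ∨ p2))=T, (((p2 ∨ p2) → p2) → (p2 → (p2 ∨ p2)))=T] Δ:[p2=F] refutes=True  ← countermodel

Result: [0, 0, 0, 1]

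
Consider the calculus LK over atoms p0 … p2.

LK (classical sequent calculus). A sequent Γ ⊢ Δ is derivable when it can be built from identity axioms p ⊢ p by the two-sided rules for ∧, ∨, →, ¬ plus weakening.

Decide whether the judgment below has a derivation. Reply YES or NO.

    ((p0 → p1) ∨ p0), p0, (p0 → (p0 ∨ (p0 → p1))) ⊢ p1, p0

Derivation trace:
[→L] ((p0 → p1) ∨ p0), p0, (p0 → (p0 ∨ (p0 → p1))) ⊢ p1, p0
  [∨L] p0, ((p0 → p1) ∨ p0) ⊢ p1, p0
    [→L] p0, (p0 → p1) ⊢ p1
      [Ax] p0 ⊢ p0
      [Ax] p1 ⊢ p1
    [Ax] p0 ⊢ p0
  [∨L] p0, (p0 ∨ (p0 → p1)) ⊢ p1, p0
    [Ax] p0 ⊢ p0
    [→L] p0, (p0 → p1) ⊢ p1
      [Ax] p0 ⊢ p0
      [Ax] p1 ⊢ p1

Result: YES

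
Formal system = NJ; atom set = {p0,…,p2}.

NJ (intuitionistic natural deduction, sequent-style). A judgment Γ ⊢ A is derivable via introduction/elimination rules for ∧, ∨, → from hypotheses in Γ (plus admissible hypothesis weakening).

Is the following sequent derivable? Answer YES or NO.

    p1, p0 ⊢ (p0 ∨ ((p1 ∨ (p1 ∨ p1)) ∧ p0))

Derivation trace:
[∨I₂] p1, p0 ⊢ (p0 ∨ ((p1 ∨ (p1 ∨ p1)) ∧ p0))
  [∧I] p1, p0 ⊢ ((p1 ∨ (p1 ∨ p1)) ∧ p0)
    [∨I₂] p1 ⊢ (p1 ∨ (p1 ∨ p1))
      [∨I₂] p1 ⊢ (p1 ∨ p1)
        [Ax] p1 ⊢ p1
    [Ax] p0 ⊢ p0

Result: YES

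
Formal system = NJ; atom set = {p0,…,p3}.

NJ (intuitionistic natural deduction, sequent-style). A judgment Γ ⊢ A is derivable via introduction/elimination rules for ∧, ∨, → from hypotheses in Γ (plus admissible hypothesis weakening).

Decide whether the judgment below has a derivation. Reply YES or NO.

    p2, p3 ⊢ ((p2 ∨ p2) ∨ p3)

Derivation trace:
[Wk] p2, p3 ⊢ ((p2 ∨ p2) ∨ p3)
  [∨I₁] p2 ⊢ ((p2 ∨ p2) ∨ p3)
    [∨I₁] p2 ⊢ (p2 ∨ p2)
      [Ax] p2 ⊢ p2

Result: YES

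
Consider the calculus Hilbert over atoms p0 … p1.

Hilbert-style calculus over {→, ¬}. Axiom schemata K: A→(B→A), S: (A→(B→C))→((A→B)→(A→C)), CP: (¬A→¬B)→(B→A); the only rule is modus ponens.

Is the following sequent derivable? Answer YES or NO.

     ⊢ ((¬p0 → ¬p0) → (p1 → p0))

Truth-table refutation:
  v=00: Γ:[] Δ:[((¬p0 → ¬p0) → (p1 → p0))=T] refutes=False
  v=01: Γ:[] Δ:[((¬p0 → ¬p0) → (p1 → p0))=F] refutes=True  ← countermodel

Result: NO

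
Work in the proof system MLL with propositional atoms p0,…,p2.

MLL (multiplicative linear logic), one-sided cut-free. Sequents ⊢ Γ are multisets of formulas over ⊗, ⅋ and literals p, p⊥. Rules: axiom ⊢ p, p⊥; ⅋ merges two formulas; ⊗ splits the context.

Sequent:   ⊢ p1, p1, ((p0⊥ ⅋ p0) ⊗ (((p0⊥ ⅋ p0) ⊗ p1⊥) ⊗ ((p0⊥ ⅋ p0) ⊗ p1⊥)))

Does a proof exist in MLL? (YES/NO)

Derivation trace:
[⊗]  ⊢ p1, p1, ((p0⊥ ⅋ p0) ⊗ (((p0⊥ ⅋ p0) ⊗ p1⊥) ⊗ ((p0⊥ ⅋ p0) ⊗ p1⊥)))
  [⅋]  ⊢ (p0⊥ ⅋ p0)
    [Ax]  ⊢ p0, p0⊥
  [⊗]  ⊢ p1, p1, (((p0⊥ ⅋ p0) ⊗ p1⊥) ⊗ ((p0⊥ ⅋ p0) ⊗ p1⊥))
    [⊗]  ⊢ p1, ((p0⊥ ⅋ p0) ⊗ p1⊥)
      [⅋]  ⊢ (p0⊥ ⅋ p0)
        [Ax]  ⊢ p0, p0⊥
      [Ax]  ⊢ p1, p1⊥
    [⊗]  ⊢ p1, ((p0⊥ ⅋ p0) ⊗ p1⊥)
      [⅋]  ⊢ (p0⊥ ⅋ p0)
        [Ax]  ⊢ p0, p0⊥
      [Ax]  ⊢ p1, p1⊥

Result: YES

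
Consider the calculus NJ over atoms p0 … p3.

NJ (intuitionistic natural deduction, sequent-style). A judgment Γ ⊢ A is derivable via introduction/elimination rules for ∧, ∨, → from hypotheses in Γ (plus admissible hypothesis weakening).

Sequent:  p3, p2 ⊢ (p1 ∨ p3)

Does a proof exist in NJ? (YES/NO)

Derivation trace:
[Wk] p3, p2 ⊢ (p1 ∨ p3)
  [∨I₂] p3 ⊢ (p1 ∨ p3)
    [Ax] p3 ⊢ p3

Result: YES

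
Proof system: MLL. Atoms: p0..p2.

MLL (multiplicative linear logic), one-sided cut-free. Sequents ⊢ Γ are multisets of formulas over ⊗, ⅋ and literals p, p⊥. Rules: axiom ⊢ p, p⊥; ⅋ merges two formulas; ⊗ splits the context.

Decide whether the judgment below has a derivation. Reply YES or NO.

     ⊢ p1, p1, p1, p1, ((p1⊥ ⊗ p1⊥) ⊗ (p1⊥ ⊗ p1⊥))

Derivation trace:
[⊗]  ⊢ p1, p1, p1, p1, ((p1⊥ ⊗ p1⊥) ⊗ (p1⊥ ⊗ p1⊥))
  [⊗]  ⊢ p1, p1, (p1⊥ ⊗ p1⊥)
    [Ax]  ⊢ p1, p1⊥
    [Ax]  ⊢ p1, p1⊥
  [⊗]  ⊢ p1, p1, (p1⊥ ⊗ p1⊥)
    [Ax]  ⊢ p1, p1⊥
    [Ax]  ⊢ p1, p1⊥

Result: YES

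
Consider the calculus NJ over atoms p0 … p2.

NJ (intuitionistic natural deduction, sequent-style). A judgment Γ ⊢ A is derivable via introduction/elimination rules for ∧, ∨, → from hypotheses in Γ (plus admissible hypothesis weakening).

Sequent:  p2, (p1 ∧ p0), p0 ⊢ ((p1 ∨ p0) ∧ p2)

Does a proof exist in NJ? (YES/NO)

Derivation trace:
[∧I] p2, (p1 ∧ p0), p0 ⊢ ((p1 ∨ p0) ∧ p2)
  [Wk] p0, (p1 ∧ p0) ⊢ (p1 ∨ p0)
    [∨I₂] p0 ⊢ (p1 ∨ p0)
      [Ax] p0 ⊢ p0
  [Ax] p2 ⊢ p2

Result: YES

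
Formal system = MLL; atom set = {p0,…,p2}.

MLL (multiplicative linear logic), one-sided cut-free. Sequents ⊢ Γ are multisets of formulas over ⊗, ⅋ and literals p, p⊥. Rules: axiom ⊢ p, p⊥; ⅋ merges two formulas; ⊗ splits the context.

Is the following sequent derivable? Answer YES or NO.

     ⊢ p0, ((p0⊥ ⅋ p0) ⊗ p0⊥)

Proof tree:
[⊗]  ⊢ p0, ((p0⊥ ⅋ p0) ⊗ p0⊥)
  [⅋]  ⊢ (p0⊥ ⅋ p0)
    [Ax]  ⊢ p0, p0⊥
  [Ax]  ⊢ p0, p0⊥

Result: YES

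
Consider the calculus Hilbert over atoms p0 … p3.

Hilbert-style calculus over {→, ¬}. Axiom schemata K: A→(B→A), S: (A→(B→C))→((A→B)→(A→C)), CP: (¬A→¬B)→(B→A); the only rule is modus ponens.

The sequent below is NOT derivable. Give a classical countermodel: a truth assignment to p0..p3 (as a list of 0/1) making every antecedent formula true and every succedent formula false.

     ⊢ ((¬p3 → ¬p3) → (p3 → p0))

Search for a countermodel by truth-table:
  v=0000: Γ:[] Δ:[((¬p3 → ¬p3) → (p3 → p0))=T] refutes=False
  v=0001: Γ:[] Δ:[((¬p3 → ¬p3) → (p3 → p0))=F] refutes=True  ← countermodel

Result: [0, 0, 0, 1]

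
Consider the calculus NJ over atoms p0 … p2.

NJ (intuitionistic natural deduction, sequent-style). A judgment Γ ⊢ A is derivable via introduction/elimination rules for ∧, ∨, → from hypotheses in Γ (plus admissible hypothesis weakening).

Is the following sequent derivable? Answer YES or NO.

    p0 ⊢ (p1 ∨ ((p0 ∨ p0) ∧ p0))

Derivation (root first):
[∨I₂] p0 ⊢ (p1 ∨ ((p0 ∨ p0) ∧ p0))
  [∧I] p0 ⊢ ((p0 ∨ p0) ∧ p0)
    [∨I₂] p0 ⊢ (p0 ∨ p0)
      [Ax] p0 ⊢ p0
    [Ax] p0 ⊢ p0

Result: YES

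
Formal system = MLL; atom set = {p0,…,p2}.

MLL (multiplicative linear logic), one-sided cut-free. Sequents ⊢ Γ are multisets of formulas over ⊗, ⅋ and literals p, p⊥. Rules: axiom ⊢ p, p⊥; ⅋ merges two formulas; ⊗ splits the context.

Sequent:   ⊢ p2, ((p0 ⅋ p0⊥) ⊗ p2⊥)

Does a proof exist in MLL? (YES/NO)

Derivation trace:
[⊗]  ⊢ p2, ((p0 ⅋ p0⊥) ⊗ p2⊥)
  [⅋]  ⊢ (p0 ⅋ p0⊥)
    [Ax]  ⊢ p0, p0⊥
  [Ax]  ⊢ p2, p2⊥

Result: YES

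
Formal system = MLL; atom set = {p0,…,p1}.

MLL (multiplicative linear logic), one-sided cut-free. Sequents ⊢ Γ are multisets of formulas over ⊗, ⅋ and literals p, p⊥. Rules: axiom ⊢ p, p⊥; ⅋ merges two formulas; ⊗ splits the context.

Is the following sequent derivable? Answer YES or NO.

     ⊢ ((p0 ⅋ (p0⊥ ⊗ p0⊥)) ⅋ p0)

Derivation trace:
[⅋]  ⊢ ((p0 ⅋ (p0⊥ ⊗ p0⊥)) ⅋ p0)
  [⅋]  ⊢ p0, (p0 ⅋ (p0⊥ ⊗ p0⊥))
    [⊗]  ⊢ p0, p0, (p0⊥ ⊗ p0⊥)
      [Ax]  ⊢ p0, p0⊥
      [Ax]  ⊢ p0, p0⊥

Result: YES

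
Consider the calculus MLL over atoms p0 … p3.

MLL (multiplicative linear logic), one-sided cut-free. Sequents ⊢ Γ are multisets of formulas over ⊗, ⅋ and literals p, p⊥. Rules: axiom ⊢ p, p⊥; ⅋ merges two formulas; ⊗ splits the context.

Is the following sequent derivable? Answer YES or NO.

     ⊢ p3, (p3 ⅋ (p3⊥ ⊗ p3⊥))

Derivation (root first):
[⅋]  ⊢ p3, (p3 ⅋ (p3⊥ ⊗ p3⊥))
  [⊗]  ⊢ p3, p3, (p3⊥ ⊗ p3⊥)
    [Ax]  ⊢ p3, p3⊥
    [Ax]  ⊢ p3, p3⊥

Result: YES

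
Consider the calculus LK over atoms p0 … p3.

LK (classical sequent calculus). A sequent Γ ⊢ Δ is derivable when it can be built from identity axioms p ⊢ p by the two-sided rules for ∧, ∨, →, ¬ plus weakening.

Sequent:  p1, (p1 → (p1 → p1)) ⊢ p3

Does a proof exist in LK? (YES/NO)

Search for a countermodel by truth-table:
  v=0000: Γ:[p1=F, (p1 → (p1 → p1))=T] Δ:[p3=F] refutes=False
  v=0001: Γ:[p1=F, (p1 → (p1 → p1))=T] Δ:[p3=T] refutes=False
  v=0010: Γ:[p1=F, (p1 → (p1 → p1))=T] Δ:[p3=F] refutes=False
  v=0011: Γ:[p1=F, (p1 → (p1 → p1))=T] Δ:[p3=T] refutes=False
  v=0100: Γ:[p1=T, (p1 → (p1 → p1))=T] Δ:[p3=F] refutes=True  ← countermodel

Result: NO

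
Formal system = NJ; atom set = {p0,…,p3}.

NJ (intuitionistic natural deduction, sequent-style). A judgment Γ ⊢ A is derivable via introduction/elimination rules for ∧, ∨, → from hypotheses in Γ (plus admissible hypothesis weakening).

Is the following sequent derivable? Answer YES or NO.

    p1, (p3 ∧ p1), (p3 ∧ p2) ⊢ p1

Derivation (root first):
[Wk] p1, (p3 ∧ p1), (p3 ∧ p2) ⊢ p1
  [Wk] p1, (p3 ∧ p1) ⊢ p1
    [Ax] p1 ⊢ p1

Result: YES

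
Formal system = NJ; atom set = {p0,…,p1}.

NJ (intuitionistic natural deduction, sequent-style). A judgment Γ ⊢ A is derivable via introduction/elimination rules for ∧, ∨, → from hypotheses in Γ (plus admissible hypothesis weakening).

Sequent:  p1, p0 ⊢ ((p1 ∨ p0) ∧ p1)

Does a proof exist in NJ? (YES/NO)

Derivation (root first):
[∧I] p1, p0 ⊢ ((p1 ∨ p0) ∧ p1)
  [∨I₂] p0 ⊢ (p1 ∨ p0)
    [Ax] p0 ⊢ p0
  [Ax] p1 ⊢ p1

Result: YES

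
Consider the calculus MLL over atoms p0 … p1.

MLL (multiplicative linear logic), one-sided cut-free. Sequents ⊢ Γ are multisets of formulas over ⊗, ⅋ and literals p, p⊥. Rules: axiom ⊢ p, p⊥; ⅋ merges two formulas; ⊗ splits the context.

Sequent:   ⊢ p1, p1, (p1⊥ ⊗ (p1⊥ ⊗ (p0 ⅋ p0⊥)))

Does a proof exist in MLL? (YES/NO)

Proof tree:
[⊗]  ⊢ p1, p1, (p1⊥ ⊗ (p1⊥ ⊗ (p0 ⅋ p0⊥)))
  [Ax]  ⊢ p1, p1⊥
  [⊗]  ⊢ p1, (p1⊥ ⊗ (p0 ⅋ p0⊥))
    [Ax]  ⊢ p1, p1⊥
    [⅋]  ⊢ (p0 ⅋ p0⊥)
      [Ax]  ⊢ p0, p0⊥

Result: YES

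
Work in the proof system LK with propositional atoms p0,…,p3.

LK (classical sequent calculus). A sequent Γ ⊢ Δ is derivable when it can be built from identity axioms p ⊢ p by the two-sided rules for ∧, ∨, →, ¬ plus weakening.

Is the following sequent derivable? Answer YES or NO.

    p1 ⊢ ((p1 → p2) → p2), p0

Derivation trace:
[WR] p1 ⊢ ((p1 → p2) → p2), p0
  [→R] p1 ⊢ ((p1 → p2) → p2)
    [→L] p1, (p1 → p2) ⊢ p2
      [Ax] p1 ⊢ p1
      [Ax] p2 ⊢ p2

Result: YES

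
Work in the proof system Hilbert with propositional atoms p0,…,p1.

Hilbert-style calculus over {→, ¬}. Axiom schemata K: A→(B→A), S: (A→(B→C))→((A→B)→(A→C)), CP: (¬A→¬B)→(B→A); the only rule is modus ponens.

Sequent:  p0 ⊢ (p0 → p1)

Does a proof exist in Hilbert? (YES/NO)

Enumerate valuations to refute Γ ⊢ Δ:
  v=00: Γ:[p0=F] Δ:[(p0 → p1)=T] refutes=False
  v=01: Γ:[p0=F] Δ:[(p0 → p1)=T] refutes=False
  v=10: Γ:[p0=T] Δ:[(p0 → p1)=F] refutes=True  ← countermodel

Result: NO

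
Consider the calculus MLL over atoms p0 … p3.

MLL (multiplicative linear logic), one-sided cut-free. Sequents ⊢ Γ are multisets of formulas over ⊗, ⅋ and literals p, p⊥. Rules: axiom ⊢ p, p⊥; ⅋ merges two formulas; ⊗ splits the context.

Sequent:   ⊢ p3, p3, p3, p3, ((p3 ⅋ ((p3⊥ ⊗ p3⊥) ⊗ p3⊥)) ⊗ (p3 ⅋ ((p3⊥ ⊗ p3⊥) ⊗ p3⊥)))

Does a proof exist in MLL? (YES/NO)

Proof tree:
[⊗]  ⊢ p3, p3, p3, p3, ((p3 ⅋ ((p3⊥ ⊗ p3⊥) ⊗ p3⊥)) ⊗ (p3 ⅋ ((p3⊥ ⊗ p3⊥) ⊗ p3⊥)))
  [⅋]  ⊢ p3, p3, (p3 ⅋ ((p3⊥ ⊗ p3⊥) ⊗ p3⊥))
    [⊗]  ⊢ p3, p3, p3, ((p3⊥ ⊗ p3⊥) ⊗ p3⊥)
      [⊗]  ⊢ p3, p3, (p3⊥ ⊗ p3⊥)
        [Ax]  ⊢ p3, p3⊥
        [Ax]  ⊢ p3, p3⊥
      [Ax]  ⊢ p3, p3⊥
  [⅋]  ⊢ p3, p3, (p3 ⅋ ((p3⊥ ⊗ p3⊥) ⊗ p3⊥))
    [⊗]  ⊢ p3, p3, p3, ((p3⊥ ⊗ p3⊥) ⊗ p3⊥)
      [⊗]  ⊢ p3, p3, (p3⊥ ⊗ p3⊥)
        [Ax]  ⊢ p3, p3⊥
        [Ax]  ⊢ p3, p3⊥
      [Ax]  ⊢ p3, p3⊥

Result: YES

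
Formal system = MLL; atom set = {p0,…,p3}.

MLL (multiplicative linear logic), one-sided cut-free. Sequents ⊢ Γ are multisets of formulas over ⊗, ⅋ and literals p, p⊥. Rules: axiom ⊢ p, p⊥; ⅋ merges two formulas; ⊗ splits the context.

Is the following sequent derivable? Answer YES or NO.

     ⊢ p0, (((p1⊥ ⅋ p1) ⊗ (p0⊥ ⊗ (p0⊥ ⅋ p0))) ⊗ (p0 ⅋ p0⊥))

Derivation trace:
[⊗]  ⊢ p0, (((p1⊥ ⅋ p1) ⊗ (p0⊥ ⊗ (p0⊥ ⅋ p0))) ⊗ (p0 ⅋ p0⊥))
  [⊗]  ⊢ p0, ((p1⊥ ⅋ p1) ⊗ (p0⊥ ⊗ (p0⊥ ⅋ p0)))
    [⅋]  ⊢ (p1⊥ ⅋ p1)
      [Ax]  ⊢ p1, p1⊥
    [⊗]  ⊢ p0, (p0⊥ ⊗ (p0⊥ ⅋ p0))
      [Ax]  ⊢ p0, p0⊥
      [⅋]  ⊢ (p0⊥ ⅋ p0)
        [Ax]  ⊢ p0, p0⊥
  [⅋]  ⊢ (p0 ⅋ p0⊥)
    [Ax]  ⊢ p0, p0⊥

Result: YES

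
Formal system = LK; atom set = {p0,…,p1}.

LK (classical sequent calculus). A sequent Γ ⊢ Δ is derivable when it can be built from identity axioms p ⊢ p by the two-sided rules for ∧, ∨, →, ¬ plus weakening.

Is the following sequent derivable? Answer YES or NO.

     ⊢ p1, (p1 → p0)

Derivation trace:
[→R]  ⊢ p1, (p1 → p0)
  [WR] p1 ⊢ p1, p0
    [Ax] p1 ⊢ p1

Result: YES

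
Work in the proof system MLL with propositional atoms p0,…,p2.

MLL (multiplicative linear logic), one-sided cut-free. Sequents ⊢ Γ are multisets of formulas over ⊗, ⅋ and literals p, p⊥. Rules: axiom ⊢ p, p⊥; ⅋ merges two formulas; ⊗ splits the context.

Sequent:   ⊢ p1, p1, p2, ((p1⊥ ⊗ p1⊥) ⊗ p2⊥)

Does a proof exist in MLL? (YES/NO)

Proof tree:
[⊗]  ⊢ p1, p1, p2, ((p1⊥ ⊗ p1⊥) ⊗ p2⊥)
  [⊗]  ⊢ p1, p1, (p1⊥ ⊗ p1⊥)
    [Ax]  ⊢ p1, p1⊥
    [Ax]  ⊢ p1, p1⊥
  [Ax]  ⊢ p2, p2⊥

Result: YES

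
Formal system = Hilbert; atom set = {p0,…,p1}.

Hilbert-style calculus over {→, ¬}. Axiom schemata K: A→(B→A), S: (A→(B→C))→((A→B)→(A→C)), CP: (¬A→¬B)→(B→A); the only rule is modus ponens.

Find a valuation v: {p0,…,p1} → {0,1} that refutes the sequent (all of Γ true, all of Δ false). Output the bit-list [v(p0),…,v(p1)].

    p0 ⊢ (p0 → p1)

Search for a countermodel by truth-table:
  v=00: Γ:[p0=F] Δ:[(p0 → p1)=T] refutes=False
  v=01: Γ:[p0=F] Δ:[(p0 → p1)=T] refutes=False
  v=10: Γ:[p0=T] Δ:[(p0 → p1)=F] refutes=True  ← countermodel

Result: [1, 0]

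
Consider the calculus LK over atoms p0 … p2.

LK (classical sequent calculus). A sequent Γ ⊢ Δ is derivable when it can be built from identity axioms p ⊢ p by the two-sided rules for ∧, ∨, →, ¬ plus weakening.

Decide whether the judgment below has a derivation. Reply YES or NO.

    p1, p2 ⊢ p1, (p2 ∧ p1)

Proof tree:
[WL] p1, p2 ⊢ p1, (p2 ∧ p1)
  [∧R] p1 ⊢ p1, (p2 ∧ p1)
    [WR] p1 ⊢ p1, p2
      [Ax] p1 ⊢ p1
    [Ax] p1 ⊢ p1

Result: YES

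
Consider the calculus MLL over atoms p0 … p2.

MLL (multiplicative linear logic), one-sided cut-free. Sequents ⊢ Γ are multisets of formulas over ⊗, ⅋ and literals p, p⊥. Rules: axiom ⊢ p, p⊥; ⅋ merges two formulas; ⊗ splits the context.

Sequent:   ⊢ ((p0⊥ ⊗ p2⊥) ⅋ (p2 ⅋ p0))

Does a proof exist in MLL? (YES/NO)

Derivation trace:
[⅋]  ⊢ ((p0⊥ ⊗ p2⊥) ⅋ (p2 ⅋ p0))
  [⅋]  ⊢ (p0⊥ ⊗ p2⊥), (p2 ⅋ p0)
    [⊗]  ⊢ p0, p2, (p0⊥ ⊗ p2⊥)
      [Ax]  ⊢ p0, p0⊥
      [Ax]  ⊢ p2, p2⊥

Result: YES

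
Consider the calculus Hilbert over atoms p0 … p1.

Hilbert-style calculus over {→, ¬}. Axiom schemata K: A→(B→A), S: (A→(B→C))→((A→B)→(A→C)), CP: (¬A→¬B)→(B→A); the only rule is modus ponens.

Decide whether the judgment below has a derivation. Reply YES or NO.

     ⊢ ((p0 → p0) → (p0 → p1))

Truth-table refutation:
  v=00: Γ:[] Δ:[((p0 → p0) → (p0 → p1))=T] refutes=False
  v=01: Γ:[] Δ:[((p0 → p0) → (p0 → p1))=T] refutes=False
  v=10: Γ:[] Δ:[((p0 → p0) → (p0 → p1))=F] refutes=True  ← countermodel

Result: NO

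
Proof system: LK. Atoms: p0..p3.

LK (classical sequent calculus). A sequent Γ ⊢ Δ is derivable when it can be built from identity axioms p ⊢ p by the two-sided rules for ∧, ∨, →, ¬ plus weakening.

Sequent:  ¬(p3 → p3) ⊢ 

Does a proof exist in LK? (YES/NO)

Derivation trace:
[¬L] ¬(p3 → p3) ⊢ 
  [→R]  ⊢ (p3 → p3)
    [Ax] p3 ⊢ p3

Result: YES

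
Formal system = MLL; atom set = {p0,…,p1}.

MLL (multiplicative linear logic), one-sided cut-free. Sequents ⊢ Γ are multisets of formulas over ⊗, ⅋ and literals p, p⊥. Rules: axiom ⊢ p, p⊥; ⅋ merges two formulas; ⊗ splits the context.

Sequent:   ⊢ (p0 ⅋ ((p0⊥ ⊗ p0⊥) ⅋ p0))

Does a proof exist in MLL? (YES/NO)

Derivation (root first):
[⅋]  ⊢ (p0 ⅋ ((p0⊥ ⊗ p0⊥) ⅋ p0))
  [⅋]  ⊢ p0, ((p0⊥ ⊗ p0⊥) ⅋ p0)
    [⊗]  ⊢ p0, p0, (p0⊥ ⊗ p0⊥)
      [Ax]  ⊢ p0, p0⊥
      [Ax]  ⊢ p0, p0⊥

Result: YES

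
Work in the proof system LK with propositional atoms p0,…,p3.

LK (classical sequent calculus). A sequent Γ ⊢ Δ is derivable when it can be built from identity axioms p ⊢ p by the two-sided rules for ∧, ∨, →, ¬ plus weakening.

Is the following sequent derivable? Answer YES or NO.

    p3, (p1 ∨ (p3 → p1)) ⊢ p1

Derivation (root first):
[∨L] p3, (p1 ∨ (p3 → p1)) ⊢ p1
  [Ax] p1 ⊢ p1
  [→L] p3, (p3 → p1) ⊢ p1
    [Ax] p3 ⊢ p3
    [Ax] p1 ⊢ p1

Result: YES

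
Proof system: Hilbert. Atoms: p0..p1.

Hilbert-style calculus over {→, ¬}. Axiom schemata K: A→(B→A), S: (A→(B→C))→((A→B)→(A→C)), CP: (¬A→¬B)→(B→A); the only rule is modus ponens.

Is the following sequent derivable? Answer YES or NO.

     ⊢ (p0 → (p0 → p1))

Search for a countermodel by truth-table:
  v=00: Γ:[] Δ:[(p0 → (p0 → p1))=T] refutes=False
  v=01: Γ:[] Δ:[(p0 → (p0 → p1))=T] refutes=False
  v=10: Γ:[] Δ:[(p0 → (p0 → p1))=F] refutes=True  ← countermodel

Result: NO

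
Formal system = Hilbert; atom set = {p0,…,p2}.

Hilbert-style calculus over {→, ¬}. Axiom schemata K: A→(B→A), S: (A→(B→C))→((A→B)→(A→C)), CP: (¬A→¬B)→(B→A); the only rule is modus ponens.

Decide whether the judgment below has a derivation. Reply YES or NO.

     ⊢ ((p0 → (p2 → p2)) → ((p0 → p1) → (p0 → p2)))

Enumerate valuations to refute Γ ⊢ Δ:
  v=000: Γ:[] Δ:[((p0 → (p2 → p2)) → ((p0 → p1) → (p0 → p2)))=T] refutes=False
  v=001: Γ:[] Δ:[((p0 → (p2 → p2)) → ((p0 → p1) → (p0 → p2)))=T] refutes=False
  v=010: Γ:[] Δ:[((p0 → (p2 → p2)) → ((p0 → p1) → (p0 → p2)))=T] refutes=False
  v=011: Γ:[] Δ:[((p0 → (p2 → p2)) → ((p0 → p1) → (p0 → p2)))=T] refutes=False
  v=100: Γ:[] Δ:[((p0 → (p2 → p2)) → ((p0 → p1) → (p0 → p2)))=T] refutes=False
  v=101: Γ:[] Δ:[((p0 → (p2 → p2)) → ((p0 → p1) → (p0 → p2)))=T] refutes=False
  v=110: Γ:[] Δ:[((p0 → (p2 → p2)) → ((p0 → p1) → (p0 → p2)))=F] refutes=True  ← countermodel

Result: NO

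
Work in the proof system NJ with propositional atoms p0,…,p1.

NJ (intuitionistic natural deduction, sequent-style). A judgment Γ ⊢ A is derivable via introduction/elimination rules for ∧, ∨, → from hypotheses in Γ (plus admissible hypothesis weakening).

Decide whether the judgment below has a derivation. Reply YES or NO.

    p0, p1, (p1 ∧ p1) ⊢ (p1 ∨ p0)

Derivation (root first):
[∨I₂] p0, p1, (p1 ∧ p1) ⊢ (p1 ∨ p0)
  [Wk] p0, p1, (p1 ∧ p1) ⊢ p0
    [Wk] p0, p1 ⊢ p0
      [Ax] p0 ⊢ p0

Result: YES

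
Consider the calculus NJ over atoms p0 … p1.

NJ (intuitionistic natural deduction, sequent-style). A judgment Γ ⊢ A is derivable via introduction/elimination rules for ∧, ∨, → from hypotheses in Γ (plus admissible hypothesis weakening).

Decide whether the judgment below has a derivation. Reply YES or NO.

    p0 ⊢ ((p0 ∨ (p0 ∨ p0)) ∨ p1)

Derivation trace:
[∨I₁] p0 ⊢ ((p0 ∨ (p0 ∨ p0)) ∨ p1)
  [∨I₂] p0 ⊢ (p0 ∨ (p0 ∨ p0))
    [∨I₁] p0 ⊢ (p0 ∨ p0)
      [Ax] p0 ⊢ p0

Result: YES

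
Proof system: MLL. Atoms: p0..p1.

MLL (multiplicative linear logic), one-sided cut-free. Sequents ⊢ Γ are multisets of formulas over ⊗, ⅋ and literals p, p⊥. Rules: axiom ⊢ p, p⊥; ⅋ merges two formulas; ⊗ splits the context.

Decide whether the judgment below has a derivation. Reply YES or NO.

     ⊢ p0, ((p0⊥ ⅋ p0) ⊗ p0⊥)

Derivation (root first):
[⊗]  ⊢ p0, ((p0⊥ ⅋ p0) ⊗ p0⊥)
  [⅋]  ⊢ (p0⊥ ⅋ p0)
    [Ax]  ⊢ p0, p0⊥
  [Ax]  ⊢ p0, p0⊥

Result: YES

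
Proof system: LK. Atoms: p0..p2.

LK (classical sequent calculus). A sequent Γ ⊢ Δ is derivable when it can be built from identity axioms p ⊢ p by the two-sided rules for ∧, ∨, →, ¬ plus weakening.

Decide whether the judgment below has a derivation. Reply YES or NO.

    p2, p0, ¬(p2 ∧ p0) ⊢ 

Derivation (root first):
[¬L] p2, p0, ¬(p2 ∧ p0) ⊢ 
  [∧R] p2, p0 ⊢ (p2 ∧ p0)
    [Ax] p2 ⊢ p2
    [Ax] p0 ⊢ p0

Result: YES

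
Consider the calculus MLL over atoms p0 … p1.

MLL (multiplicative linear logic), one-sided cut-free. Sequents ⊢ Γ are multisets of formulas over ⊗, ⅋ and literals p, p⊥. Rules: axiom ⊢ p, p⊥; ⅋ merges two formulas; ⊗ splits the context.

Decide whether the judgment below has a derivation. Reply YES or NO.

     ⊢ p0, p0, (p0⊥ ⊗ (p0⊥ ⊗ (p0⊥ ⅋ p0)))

Proof tree:
[⊗]  ⊢ p0, p0, (p0⊥ ⊗ (p0⊥ ⊗ (p0⊥ ⅋ p0)))
  [Ax]  ⊢ p0, p0⊥
  [⊗]  ⊢ p0, (p0⊥ ⊗ (p0⊥ ⅋ p0))
    [Ax]  ⊢ p0, p0⊥
    [⅋]  ⊢ (p0⊥ ⅋ p0)
      [Ax]  ⊢ p0, p0⊥

Result: YES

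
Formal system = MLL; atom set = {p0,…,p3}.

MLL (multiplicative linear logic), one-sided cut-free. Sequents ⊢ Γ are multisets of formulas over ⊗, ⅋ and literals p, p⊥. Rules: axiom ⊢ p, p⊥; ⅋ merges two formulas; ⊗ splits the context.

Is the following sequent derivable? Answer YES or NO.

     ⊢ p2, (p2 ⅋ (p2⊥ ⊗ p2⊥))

Proof tree:
[⅋]  ⊢ p2, (p2 ⅋ (p2⊥ ⊗ p2⊥))
  [⊗]  ⊢ p2, p2, (p2⊥ ⊗ p2⊥)
    [Ax]  ⊢ p2, p2⊥
    [Ax]  ⊢ p2, p2⊥

Result: YES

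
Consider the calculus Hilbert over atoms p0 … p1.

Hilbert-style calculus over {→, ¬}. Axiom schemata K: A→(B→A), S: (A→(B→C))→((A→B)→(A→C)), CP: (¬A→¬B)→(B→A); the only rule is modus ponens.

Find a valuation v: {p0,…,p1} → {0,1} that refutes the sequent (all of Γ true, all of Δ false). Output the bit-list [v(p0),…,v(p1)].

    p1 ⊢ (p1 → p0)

Truth-table refutation:
  v=00: Γ:[p1=F] Δ:[(p1 → p0)=T] refutes=False
  v=01: Γ:[p1=T] Δ:[(p1 → p0)=F] refutes=True  ← countermodel

Result: [0, 1]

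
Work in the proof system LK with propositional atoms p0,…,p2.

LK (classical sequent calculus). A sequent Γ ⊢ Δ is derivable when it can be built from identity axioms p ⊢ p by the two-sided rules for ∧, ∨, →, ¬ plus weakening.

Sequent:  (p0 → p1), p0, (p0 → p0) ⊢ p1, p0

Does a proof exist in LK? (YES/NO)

Derivation (root first):
[→L] (p0 → p1), p0, (p0 → p0) ⊢ p1, p0
  [WR] p0, (p0 → p1) ⊢ p1, p0, p0
    [WR] p0, (p0 → p1) ⊢ p1, p0
      [→L] p0, (p0 → p1) ⊢ p1
        [Ax] p0 ⊢ p0
        [Ax] p1 ⊢ p1
  [Ax] p0 ⊢ p0

Result: YES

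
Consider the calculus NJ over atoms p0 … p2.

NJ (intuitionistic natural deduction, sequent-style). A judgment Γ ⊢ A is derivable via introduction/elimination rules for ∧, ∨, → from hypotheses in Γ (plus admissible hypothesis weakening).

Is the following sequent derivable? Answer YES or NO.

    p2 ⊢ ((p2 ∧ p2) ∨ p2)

Derivation (root first):
[∨I₁] p2 ⊢ ((p2 ∧ p2) ∨ p2)
  [∧I] p2 ⊢ (p2 ∧ p2)
    [Ax] p2 ⊢ p2
    [Ax] p2 ⊢ p2

Result: YES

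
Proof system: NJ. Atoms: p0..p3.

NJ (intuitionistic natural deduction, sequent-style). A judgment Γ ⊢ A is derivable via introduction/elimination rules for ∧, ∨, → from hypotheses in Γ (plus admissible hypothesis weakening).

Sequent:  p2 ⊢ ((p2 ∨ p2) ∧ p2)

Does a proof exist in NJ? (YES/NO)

Derivation trace:
[∧I] p2 ⊢ ((p2 ∨ p2) ∧ p2)
  [∨I₂] p2 ⊢ (p2 ∨ p2)
    [Ax] p2 ⊢ p2
  [Ax] p2 ⊢ p2

Result: YES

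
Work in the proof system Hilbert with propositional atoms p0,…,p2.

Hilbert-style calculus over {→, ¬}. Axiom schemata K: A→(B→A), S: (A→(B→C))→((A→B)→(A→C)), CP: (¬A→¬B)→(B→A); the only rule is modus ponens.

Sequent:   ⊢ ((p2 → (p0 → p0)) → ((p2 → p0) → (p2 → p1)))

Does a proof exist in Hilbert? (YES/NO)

Search for a countermodel by truth-table:
  v=000: Γ:[] Δ:[((p2 → (p0 → p0)) → ((p2 → p0) → (p2 → p1)))=T] refutes=False
  v=001: Γ:[] Δ:[((p2 → (p0 → p0)) → ((p2 → p0) → (p2 → p1)))=T] refutes=False
  v=010: Γ:[] Δ:[((p2 → (p0 → p0)) → ((p2 → p0) → (p2 → p1)))=T] refutes=False
  v=011: Γ:[] Δ:[((p2 → (p0 → p0)) → ((p2 → p0) → (p2 → p1)))=T] refutes=False
  v=100: Γ:[] Δ:[((p2 → (p0 → p0)) → ((p2 → p0) → (p2 → p1)))=T] refutes=False
  v=101: Γ:[] Δ:[((p2 → (p0 → p0)) → ((p2 → p0) → (p2 → p1)))=F] refutes=True  ← countermodel

Result: NO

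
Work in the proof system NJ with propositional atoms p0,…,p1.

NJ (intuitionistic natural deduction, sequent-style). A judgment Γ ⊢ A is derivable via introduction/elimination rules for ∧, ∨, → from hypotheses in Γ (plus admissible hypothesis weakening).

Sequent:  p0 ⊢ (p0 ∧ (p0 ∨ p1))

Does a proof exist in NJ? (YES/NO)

Derivation trace:
[∧I] p0 ⊢ (p0 ∧ (p0 ∨ p1))
  [Ax] p0 ⊢ p0
  [∨I₁] p0 ⊢ (p0 ∨ p1)
    [Ax] p0 ⊢ p0

Result: YES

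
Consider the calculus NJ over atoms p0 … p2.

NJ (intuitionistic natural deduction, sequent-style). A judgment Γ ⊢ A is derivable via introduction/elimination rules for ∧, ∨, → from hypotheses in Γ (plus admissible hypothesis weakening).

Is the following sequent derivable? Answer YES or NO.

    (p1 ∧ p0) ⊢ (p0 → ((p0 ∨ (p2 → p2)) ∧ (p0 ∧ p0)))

Proof tree:
[→I] (p1 ∧ p0) ⊢ (p0 → ((p0 ∨ (p2 → p2)) ∧ (p0 ∧ p0)))
  [∧I] (p1 ∧ p0), p0 ⊢ ((p0 ∨ (p2 → p2)) ∧ (p0 ∧ p0))
    [∨I₂]  ⊢ (p0 ∨ (p2 → p2))
      [→I]  ⊢ (p2 → p2)
        [Ax] p2 ⊢ p2
    [Wk] p0, (p1 ∧ p0) ⊢ (p0 ∧ p0)
      [∧I] p0 ⊢ (p0 ∧ p0)
        [Ax] p0 ⊢ p0
        [Ax] p0 ⊢ p0

Result: YES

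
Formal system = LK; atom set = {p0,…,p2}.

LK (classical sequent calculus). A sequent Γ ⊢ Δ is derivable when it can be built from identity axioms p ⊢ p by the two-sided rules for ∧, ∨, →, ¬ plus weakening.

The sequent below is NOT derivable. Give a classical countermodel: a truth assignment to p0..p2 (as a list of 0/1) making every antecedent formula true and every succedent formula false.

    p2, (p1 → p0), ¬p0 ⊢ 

Truth-table refutation:
  v=000: Γ:[p2=F, (p1 → p0)=T, ¬p0=T] Δ:[] refutes=False
  v=001: Γ:[p2=T, (p1 → p0)=T, ¬p0=T] Δ:[] refutes=True  ← countermodel

Result: [0, 0, 1]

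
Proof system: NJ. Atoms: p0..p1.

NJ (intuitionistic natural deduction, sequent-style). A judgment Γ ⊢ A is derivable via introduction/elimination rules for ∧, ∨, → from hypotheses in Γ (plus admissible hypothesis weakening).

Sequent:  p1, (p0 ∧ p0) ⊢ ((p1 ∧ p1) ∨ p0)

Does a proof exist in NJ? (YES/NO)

Derivation trace:
[∨I₁] p1, (p0 ∧ p0) ⊢ ((p1 ∧ p1) ∨ p0)
  [Wk] p1, (p0 ∧ p0) ⊢ (p1 ∧ p1)
    [∧I] p1 ⊢ (p1 ∧ p1)
      [Ax] p1 ⊢ p1
      [Ax] p1 ⊢ p1

Result: YES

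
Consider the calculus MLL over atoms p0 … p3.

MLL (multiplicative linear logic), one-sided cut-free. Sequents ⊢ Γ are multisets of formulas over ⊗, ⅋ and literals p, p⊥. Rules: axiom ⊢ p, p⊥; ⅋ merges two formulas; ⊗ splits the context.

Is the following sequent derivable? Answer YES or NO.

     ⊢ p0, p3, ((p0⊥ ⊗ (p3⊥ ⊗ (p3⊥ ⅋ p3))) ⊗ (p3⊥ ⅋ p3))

Proof tree:
[⊗]  ⊢ p0, p3, ((p0⊥ ⊗ (p3⊥ ⊗ (p3⊥ ⅋ p3))) ⊗ (p3⊥ ⅋ p3))
  [⊗]  ⊢ p0, p3, (p0⊥ ⊗ (p3⊥ ⊗ (p3⊥ ⅋ p3)))
    [Ax]  ⊢ p0, p0⊥
    [⊗]  ⊢ p3, (p3⊥ ⊗ (p3⊥ ⅋ p3))
      [Ax]  ⊢ p3, p3⊥
      [⅋]  ⊢ (p3⊥ ⅋ p3)
        [Ax]  ⊢ p3, p3⊥
  [⅋]  ⊢ (p3⊥ ⅋ p3)
    [Ax]  ⊢ p3, p3⊥

Result: YES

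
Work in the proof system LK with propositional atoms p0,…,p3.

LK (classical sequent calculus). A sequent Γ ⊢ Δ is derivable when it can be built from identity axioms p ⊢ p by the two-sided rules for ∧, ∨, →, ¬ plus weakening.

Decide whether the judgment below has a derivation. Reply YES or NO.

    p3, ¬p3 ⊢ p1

Derivation trace:
[WR] p3, ¬p3 ⊢ p1
  [¬L] p3, ¬p3 ⊢ 
    [Ax] p3 ⊢ p3

Result: YES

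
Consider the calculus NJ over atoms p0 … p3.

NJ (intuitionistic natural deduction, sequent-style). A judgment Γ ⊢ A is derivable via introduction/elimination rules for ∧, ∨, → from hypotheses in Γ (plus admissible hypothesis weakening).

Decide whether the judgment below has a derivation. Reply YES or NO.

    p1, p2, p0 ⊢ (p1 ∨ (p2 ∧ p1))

Proof tree:
[∨I₂] p1, p2, p0 ⊢ (p1 ∨ (p2 ∧ p1))
  [∧I] p1, p2, p0 ⊢ (p2 ∧ p1)
    [Wk] p2, p0 ⊢ p2
      [Ax] p2 ⊢ p2
    [Ax] p1 ⊢ p1

Result: YES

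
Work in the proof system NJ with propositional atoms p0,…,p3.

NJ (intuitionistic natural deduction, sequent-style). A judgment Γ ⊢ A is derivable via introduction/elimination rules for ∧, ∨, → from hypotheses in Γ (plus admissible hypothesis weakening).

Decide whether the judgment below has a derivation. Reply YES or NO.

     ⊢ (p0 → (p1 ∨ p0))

Derivation (root first):
[→I]  ⊢ (p0 → (p1 ∨ p0))
  [∨I₂] p0 ⊢ (p1 ∨ p0)
    [Ax] p0 ⊢ p0

Result: YES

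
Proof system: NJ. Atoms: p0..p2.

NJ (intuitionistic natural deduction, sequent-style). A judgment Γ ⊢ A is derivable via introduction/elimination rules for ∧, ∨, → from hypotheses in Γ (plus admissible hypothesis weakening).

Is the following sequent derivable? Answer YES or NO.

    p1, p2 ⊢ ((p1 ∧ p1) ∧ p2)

Derivation (root first):
[∧I] p1, p2 ⊢ ((p1 ∧ p1) ∧ p2)
  [∧I] p1, p2 ⊢ (p1 ∧ p1)
    [Ax] p1 ⊢ p1
    [Wk] p1, p2 ⊢ p1
      [Ax] p1 ⊢ p1
  [Ax] p2 ⊢ p2

Result: YES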